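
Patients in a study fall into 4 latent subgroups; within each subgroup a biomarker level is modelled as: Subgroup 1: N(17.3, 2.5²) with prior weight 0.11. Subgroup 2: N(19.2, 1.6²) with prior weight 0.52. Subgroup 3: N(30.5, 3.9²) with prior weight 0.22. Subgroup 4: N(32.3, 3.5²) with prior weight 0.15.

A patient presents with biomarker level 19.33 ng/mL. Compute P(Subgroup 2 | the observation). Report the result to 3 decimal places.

Apply Bayes' rule: the posterior for each component is proportional to its prior times its likelihood at x.
Normal densities:
  L_1 = (1/(2.5·√(2π)))·exp(−(19.33−17.3)²/(2·2.5²)) = 0.159577·exp(-0.32967) = 0.114761
  L_2 = (1/(1.6·√(2π)))·exp(−(19.33−19.2)²/(2·1.6²)) = 0.249339·exp(-0.00330) = 0.248517
  L_3 = (1/(3.9·√(2π)))·exp(−(19.33−30.5)²/(2·3.9²)) = 0.102293·exp(-4.10154) = 0.00169266
  L_4 = (1/(3.5·√(2π)))·exp(−(19.33−32.3)²/(2·3.5²)) = 0.113984·exp(-6.86616) = 0.000118825
Multiply by the mixture weights:
  π_1·L_1 = 0.11 × 0.114761 = 0.0126237
  π_2·L_2 = 0.52 × 0.248517 = 0.129229
  π_3·L_3 = 0.22 × 0.00169266 = 0.000372384
  π_4·L_4 = 0.15 × 0.000118825 = 1.78237e-05
Evidence: 0.0126237 + 0.129229 + 0.000372384 + 1.78237e-05 = 0.142243
So the posterior for Subgroup 2 is 0.129229 / 0.142243 ≈ 0.909.

0.909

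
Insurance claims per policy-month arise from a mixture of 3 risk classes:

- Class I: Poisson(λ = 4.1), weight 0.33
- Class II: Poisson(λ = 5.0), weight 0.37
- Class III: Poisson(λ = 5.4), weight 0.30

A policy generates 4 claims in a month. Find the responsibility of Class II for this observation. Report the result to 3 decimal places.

0.366

By Bayes' theorem, P(k | x) = P(Z=k) f_k(x) / Σ_j P(Z=j) f_j(x).
Component likelihoods at x = 4 claims:
  f_I = e^(−4.1)·4.1^4/4! = 0.195127
  f_II = e^(−5.0)·5.0^4/4! = 0.175467
  f_III = e^(−5.4)·5.4^4/4! = 0.16002
Weight by the priors:
  P(Z=I)·f_I = 0.33 × 0.195127 = 0.0643918
  P(Z=II)·f_II = 0.37 × 0.175467 = 0.0649229
  P(Z=III)·f_III = 0.30 × 0.16002 = 0.0480059
Denominator: 0.0643918 + 0.0649229 + 0.0480059 = 0.177321
P(Class II | data) ≈ 0.366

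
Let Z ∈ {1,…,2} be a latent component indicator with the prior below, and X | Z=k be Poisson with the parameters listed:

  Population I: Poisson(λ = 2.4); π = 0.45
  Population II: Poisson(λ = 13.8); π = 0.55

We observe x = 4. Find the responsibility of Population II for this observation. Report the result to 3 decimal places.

By Bayes' theorem, P(k | x) = w_k f_k(x) / Σ_j w_j f_j(x).
Component likelihoods at x = 4:
  L_I = e^(−2.4)·2.4^4/4! = 0.125408
  L_II = e^(−13.8)·13.8^4/4! = 0.00153476
Multiply by the mixture weights:
  w_I·L_I = 0.45 × 0.125408 = 0.0564338
  w_II·L_II = 0.55 × 0.00153476 = 0.00084412
Denominator: 0.0564338 + 0.00084412 = 0.0572779
P(Population II | data) = 0.00084412 / 0.0572779 ≈ 0.015

0.015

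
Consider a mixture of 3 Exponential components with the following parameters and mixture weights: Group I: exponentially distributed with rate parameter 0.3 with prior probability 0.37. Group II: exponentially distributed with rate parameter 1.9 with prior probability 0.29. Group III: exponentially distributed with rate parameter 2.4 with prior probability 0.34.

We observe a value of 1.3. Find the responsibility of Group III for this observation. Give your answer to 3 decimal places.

The responsibility of component k is P(Z=k) f_k(x) divided by Σ_j P(Z=j) f_j(x).
Exponential densities:
  f_I = 0.3·e^(−0.3·1.3) = 0.3·e^(−0.3900) = 0.203117
  f_II = 1.9·e^(−1.9·1.3) = 1.9·e^(−2.4700) = 0.160711
  f_III = 2.4·e^(−2.4·1.3) = 2.4·e^(−3.1200) = 0.105977
Prior × likelihood for each component:
  P(Z=I)·f_I = 0.37 × 0.203117 = 0.0751533
  P(Z=II)·f_II = 0.29 × 0.160711 = 0.0466063
  P(Z=III)·f_III = 0.34 × 0.105977 = 0.0360322
Normaliser: 0.0751533 + 0.0466063 + 0.0360322 = 0.157792
Responsibility of Group III: 0.0360322 / 0.157792 ≈ 0.228

0.228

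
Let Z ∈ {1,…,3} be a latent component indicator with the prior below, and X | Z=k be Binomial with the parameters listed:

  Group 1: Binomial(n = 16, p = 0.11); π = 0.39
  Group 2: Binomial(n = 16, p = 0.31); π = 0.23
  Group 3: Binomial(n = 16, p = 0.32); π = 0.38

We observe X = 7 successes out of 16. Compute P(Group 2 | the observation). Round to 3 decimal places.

By Bayes' theorem, P(k | x) = w_k f_k(x) / Σ_j w_j f_j(x).
Component likelihoods at x = 7 successes out of 16:
  f_1 = C(16,7)·0.11^7·0.89^9 = 11440·1.94872e-07·0.350356 = 0.000781061
  f_2 = C(16,7)·0.31^7·0.69^9 = 11440·0.000275126·0.0354521 = 0.111583
  f_3 = C(16,7)·0.32^7·0.68^9 = 11440·0.000343597·0.0310871 = 0.122196
Weight by the priors:
  w_1·f_1 = 0.39 × 0.000781061 = 0.000304614
  w_2·f_2 = 0.23 × 0.111583 = 0.0256642
  w_3·f_3 = 0.38 × 0.122196 = 0.0464344
Sum: 0.000304614 + 0.0256642 + 0.0464344 = 0.0724032
P(Group 2 | 7 successes out of 16) = 0.0256642 / 0.0724032 ≈ 0.354

0.354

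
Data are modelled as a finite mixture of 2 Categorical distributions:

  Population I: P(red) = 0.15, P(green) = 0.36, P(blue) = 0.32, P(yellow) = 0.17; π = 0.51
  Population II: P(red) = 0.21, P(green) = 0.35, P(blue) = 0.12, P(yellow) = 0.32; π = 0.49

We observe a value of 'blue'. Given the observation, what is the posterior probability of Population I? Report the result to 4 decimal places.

0.7351

By Bayes' theorem, P(k | x) = w_k f_k(x) / Σ_j w_j f_j(x).
Categorical probabilities:
  L_I = 0.32
  L_II = 0.12
Unnormalised posteriors:
  w_I·L_I = 0.51 × 0.32 = 0.1632
  w_II·L_II = 0.49 × 0.12 = 0.0588
Normaliser: 0.1632 + 0.0588 = 0.222
Responsibility of Population I: 0.1632 / 0.222 ≈ 0.7351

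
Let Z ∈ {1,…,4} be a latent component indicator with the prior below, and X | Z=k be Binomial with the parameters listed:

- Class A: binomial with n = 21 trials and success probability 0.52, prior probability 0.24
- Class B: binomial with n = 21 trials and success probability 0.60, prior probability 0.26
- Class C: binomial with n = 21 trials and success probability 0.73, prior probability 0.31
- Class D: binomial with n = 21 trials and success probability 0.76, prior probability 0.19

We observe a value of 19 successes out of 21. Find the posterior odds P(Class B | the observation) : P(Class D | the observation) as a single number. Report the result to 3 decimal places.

Only the two components matter; the odds are (w_i f_i(x)) / (w_j f_j(x)).
Binomial probabilities:
  L_A = C(21,19)·0.52^19·0.48^2 = 210·4.0185e-06·0.2304 = 0.000194431
  L_B = C(21,19)·0.60^19·0.40^2 = 210·6.0936e-05·0.16 = 0.00204745
  L_C = C(21,19)·0.73^19·0.27^2 = 210·0.00253008·0.0729 = 0.038733
  L_D = C(21,19)·0.76^19·0.24^2 = 210·0.00543824·0.0576 = 0.0657809
Odds = (0.26/0.19) × (0.00204745/0.0657809) = 1.36842 × 0.0311253 ≈ 0.043

0.043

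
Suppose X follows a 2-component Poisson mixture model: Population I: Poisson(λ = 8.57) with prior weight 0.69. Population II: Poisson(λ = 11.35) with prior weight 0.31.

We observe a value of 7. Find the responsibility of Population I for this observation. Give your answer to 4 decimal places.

0.8339

The responsibility of component k is π_k f_k(x) divided by Σ_j π_j f_j(x).
Poisson probabilities:
  L_I = e^(−8.57)·8.57^7/7! = 0.1278
  L_II = e^(−11.35)·11.35^7/7! = 0.0566628
Unnormalised posteriors:
  π_I·L_I = 0.69 × 0.1278 = 0.0881821
  π_II·L_II = 0.31 × 0.0566628 = 0.0175655
Marginal: 0.0881821 + 0.0175655 = 0.105748
Responsibility of Population I: 0.0881821 / 0.105748 ≈ 0.8339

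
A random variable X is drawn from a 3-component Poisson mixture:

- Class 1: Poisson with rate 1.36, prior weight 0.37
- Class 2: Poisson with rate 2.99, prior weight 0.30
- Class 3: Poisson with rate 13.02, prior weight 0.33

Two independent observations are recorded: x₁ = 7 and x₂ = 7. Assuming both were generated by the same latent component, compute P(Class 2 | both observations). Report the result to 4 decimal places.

0.3469

Apply Bayes' rule: the posterior for each component is proportional to its prior times its likelihood at x.
Since both observations come from the same component, the likelihood for component k is f_k(x₁)·f_k(x₂).
  L_1 = [0.000438229] × [0.000438229] = 1.92045e-07
  L_2 = [0.0213171] × [0.0213171] = 0.000454417
  L_3 = [0.0278825] × [0.0278825] = 0.000777436
Multiply by the mixture weights:
  π_1·L_1 = 0.37 × 1.92045e-07 = 7.10566e-08
  π_2·L_2 = 0.30 × 0.000454417 = 0.000136325
  π_3·L_3 = 0.33 × 0.000777436 = 0.000256554
Marginal: 7.10566e-08 + 0.000136325 + 0.000256554 = 0.00039295
Responsibility of Class 2: 0.000136325 / 0.00039295 ≈ 0.3469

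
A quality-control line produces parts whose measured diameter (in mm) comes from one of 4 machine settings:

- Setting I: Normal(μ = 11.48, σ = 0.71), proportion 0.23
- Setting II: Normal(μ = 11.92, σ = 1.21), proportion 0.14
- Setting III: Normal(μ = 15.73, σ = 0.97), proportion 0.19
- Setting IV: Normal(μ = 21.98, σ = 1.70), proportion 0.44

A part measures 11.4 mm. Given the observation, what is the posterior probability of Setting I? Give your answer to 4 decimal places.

0.7531

P(component k | x) = w_k·f_k(x) / marginal(x), where marginal(x) = Σ_j w_j·f_j(x).
Component likelihoods at x = 11.4 mm:
  p_I = (1/(0.71·√(2π)))·exp(−(11.4−11.48)²/(2·0.71²)) = 0.561891·exp(-0.00635) = 0.558335
  p_II = (1/(1.21·√(2π)))·exp(−(11.4−11.92)²/(2·1.21²)) = 0.329704·exp(-0.09234) = 0.300622
  p_III = (1/(0.97·√(2π)))·exp(−(11.4−15.73)²/(2·0.97²)) = 0.411281·exp(-9.96328) = 1.93705e-05
  p_IV = (1/(1.70·√(2π)))·exp(−(11.4−21.98)²/(2·1.70²)) = 0.234672·exp(-19.36616) = 9.11686e-10
Unnormalised posteriors:
  w_I·p_I = 0.23 × 0.558335 = 0.128417
  w_II·p_II = 0.14 × 0.300622 = 0.0420871
  w_III·p_III = 0.19 × 1.93705e-05 = 3.6804e-06
  w_IV·p_IV = 0.44 × 9.11686e-10 = 4.01142e-10
Marginal: 0.128417 + 0.0420871 + 3.6804e-06 + 4.01142e-10 = 0.170508
P(Setting I | x) = 0.128417 / 0.170508 ≈ 0.7531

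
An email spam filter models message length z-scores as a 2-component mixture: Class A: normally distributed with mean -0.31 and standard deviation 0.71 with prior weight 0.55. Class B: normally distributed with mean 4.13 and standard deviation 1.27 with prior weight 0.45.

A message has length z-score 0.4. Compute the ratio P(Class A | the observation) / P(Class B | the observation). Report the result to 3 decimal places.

99.007

The posterior odds equal the prior odds times the likelihood ratio: (π_i/π_j)·(f_i(x)/f_j(x)).
Evaluate each component's likelihood at the observed value:
  f_A = 0.340804
  f_B = 0.00420718
Posterior odds = (π_A·f_A) / (π_B·f_B) = (0.55·0.340804) / (0.45·0.00420718) = 0.187442 / 0.00189323 ≈ 99.007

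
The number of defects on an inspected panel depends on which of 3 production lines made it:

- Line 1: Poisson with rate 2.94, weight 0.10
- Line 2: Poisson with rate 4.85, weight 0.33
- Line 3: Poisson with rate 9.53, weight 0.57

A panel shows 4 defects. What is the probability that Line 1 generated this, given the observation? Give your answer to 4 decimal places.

0.1824

Apply Bayes' rule: the posterior for each component is proportional to its prior times its likelihood at x.
Component likelihoods at x = 4 defects:
  p_1 = e^(−2.94)·2.94^4/4! = 0.164571
  p_2 = e^(−4.85)·4.85^4/4! = 0.180479
  p_3 = e^(−9.53)·9.53^4/4! = 0.0249651
Prior × likelihood for each component:
  π_1·p_1 = 0.10 × 0.164571 = 0.0164571
  π_2·p_2 = 0.33 × 0.180479 = 0.0595582
  π_3·p_3 = 0.57 × 0.0249651 = 0.0142301
Normaliser: 0.0164571 + 0.0595582 + 0.0142301 = 0.0902454
Responsibility of Line 1: 0.0164571 / 0.0902454 ≈ 0.1824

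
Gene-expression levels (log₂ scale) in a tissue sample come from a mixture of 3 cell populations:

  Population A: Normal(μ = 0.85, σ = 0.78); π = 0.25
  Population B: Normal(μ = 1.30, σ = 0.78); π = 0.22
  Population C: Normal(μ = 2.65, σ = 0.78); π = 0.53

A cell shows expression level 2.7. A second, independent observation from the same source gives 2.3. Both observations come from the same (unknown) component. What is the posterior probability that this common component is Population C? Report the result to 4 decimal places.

0.9561

By Bayes' theorem, P(k | x) = π_k f_k(x) / Σ_j π_j f_j(x).
Since both observations come from the same component, the likelihood for component k is f_k(x₁)·f_k(x₂).
  p_A = [(1/(0.78·√(2π)))·exp(−(2.7−0.85)²/(2·0.78²)) = 0.511464·exp(-2.81271) = 0.0307095] × [0.0908659] = 0.00279045
  p_B = [(1/(0.78·√(2π)))·exp(−(2.7−1.30)²/(2·0.78²)) = 0.511464·exp(-1.61078) = 0.102155] × [0.224854] = 0.02297
  p_C = [(1/(0.78·√(2π)))·exp(−(2.7−2.65)²/(2·0.78²)) = 0.511464·exp(-0.00205) = 0.510415] × [0.46248] = 0.236057
Unnormalised posteriors:
  π_A·p_A = 0.25 × 0.00279045 = 0.000697612
  π_B·p_B = 0.22 × 0.02297 = 0.00505341
  π_C·p_C = 0.53 × 0.236057 = 0.12511
Denominator: 0.000697612 + 0.00505341 + 0.12511 = 0.130861
P(Population C | x₁, x₂) ≈ 0.9561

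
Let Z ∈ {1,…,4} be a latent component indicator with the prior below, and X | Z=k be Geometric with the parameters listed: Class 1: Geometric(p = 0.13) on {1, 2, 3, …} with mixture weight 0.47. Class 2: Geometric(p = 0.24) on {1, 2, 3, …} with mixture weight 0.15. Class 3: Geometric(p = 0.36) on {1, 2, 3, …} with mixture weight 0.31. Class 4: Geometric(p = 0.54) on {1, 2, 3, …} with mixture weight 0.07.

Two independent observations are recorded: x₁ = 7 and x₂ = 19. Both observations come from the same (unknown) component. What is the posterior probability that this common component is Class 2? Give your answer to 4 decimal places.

The responsibility of component k is π_k f_k(x) divided by Σ_j π_j f_j(x).
Since both observations come from the same component, the likelihood for component k is f_k(x₁)·f_k(x₂).
  p_1 = [0.13·(1−0.13)^6 = 0.13·0.433626 = 0.0563714] × [0.0105996] = 0.000597515
  p_2 = [0.24·(1−0.24)^6 = 0.24·0.1927 = 0.046248] × [0.00171734] = 7.94234e-05
  p_3 = [0.36·(1−0.36)^6 = 0.36·0.0687195 = 0.024739] × [0.000116827] = 2.89018e-06
  p_4 = [0.54·(1−0.54)^6 = 0.54·0.0094743 = 0.00511612] × [4.59235e-07] = 2.3495e-09
Multiply by the mixture weights:
  π_1·p_1 = 0.47 × 0.000597515 = 0.000280832
  π_2·p_2 = 0.15 × 7.94234e-05 = 1.19135e-05
  π_3·p_3 = 0.31 × 2.89018e-06 = 8.95955e-07
  π_4·p_4 = 0.07 × 2.3495e-09 = 1.64465e-10
Evidence: 0.000280832 + 1.19135e-05 + 8.95955e-07 + 1.64465e-10 = 0.000293642
So the posterior for Class 2 is 1.19135e-05 / 0.000293642 ≈ 0.0406.

0.0406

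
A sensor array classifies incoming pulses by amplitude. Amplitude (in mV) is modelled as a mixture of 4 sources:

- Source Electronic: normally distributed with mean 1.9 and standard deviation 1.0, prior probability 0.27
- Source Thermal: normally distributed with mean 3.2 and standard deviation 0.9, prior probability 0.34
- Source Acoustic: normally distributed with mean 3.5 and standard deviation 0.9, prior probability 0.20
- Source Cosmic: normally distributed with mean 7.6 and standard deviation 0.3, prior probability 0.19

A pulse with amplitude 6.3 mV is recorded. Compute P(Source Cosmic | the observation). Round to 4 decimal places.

0.0187

The responsibility of component k is π_k f_k(x) divided by Σ_j π_j f_j(x).
Component likelihoods at x = 6.3 mV:
  f_Electronic = 2.49425e-05
  f_Thermal = 0.00117595
  f_Acoustic = 0.00350668
  f_Cosmic = 0.000111236
Weight by the priors:
  π_Electronic·f_Electronic = 0.27 × 2.49425e-05 = 6.73447e-06
  π_Thermal·f_Thermal = 0.34 × 0.00117595 = 0.000399824
  π_Acoustic·f_Acoustic = 0.20 × 0.00350668 = 0.000701337
  π_Cosmic·f_Cosmic = 0.19 × 0.000111236 = 2.11349e-05
Normaliser: 6.73447e-06 + 0.000399824 + 0.000701337 + 2.11349e-05 = 0.00112903
Responsibility of Source Cosmic: 2.11349e-05 / 0.00112903 ≈ 0.0187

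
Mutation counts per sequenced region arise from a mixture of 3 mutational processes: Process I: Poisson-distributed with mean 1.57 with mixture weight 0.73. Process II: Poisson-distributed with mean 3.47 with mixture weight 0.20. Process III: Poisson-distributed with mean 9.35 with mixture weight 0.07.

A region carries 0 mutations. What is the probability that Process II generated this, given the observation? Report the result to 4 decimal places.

P(component k | x) = P(Z=k)·f_k(x) / marginal(x), where marginal(x) = Σ_j P(Z=j)·f_j(x).
Poisson probabilities:
  L_I = 0.208045
  L_II = 0.031117
  L_III = 8.69654e-05
Prior × likelihood for each component:
  P(Z=I)·L_I = 0.73 × 0.208045 = 0.151873
  P(Z=II)·L_II = 0.20 × 0.031117 = 0.00622341
  P(Z=III)·L_III = 0.07 × 8.69654e-05 = 6.08758e-06
Marginal: 0.151873 + 0.00622341 + 6.08758e-06 = 0.158102
P(Process II | x) ≈ 0.0394

0.0394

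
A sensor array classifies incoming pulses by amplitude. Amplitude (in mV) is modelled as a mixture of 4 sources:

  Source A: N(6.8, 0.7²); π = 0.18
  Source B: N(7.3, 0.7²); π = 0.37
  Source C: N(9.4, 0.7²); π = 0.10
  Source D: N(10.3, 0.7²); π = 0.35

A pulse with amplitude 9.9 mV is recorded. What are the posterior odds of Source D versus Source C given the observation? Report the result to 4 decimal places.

3.8367

Only the two components matter; the odds are (P(Z=i) f_i(x)) / (P(Z=j) f_j(x)).
Component likelihoods at x = 9.9 mV:
  L_A = 3.14099e-05
  L_B = 0.000575528
  L_C = 0.441593
  L_D = 0.484068
Odds = (0.35/0.10) × (0.484068/0.441593) = 3.5 × 1.09619 ≈ 3.8367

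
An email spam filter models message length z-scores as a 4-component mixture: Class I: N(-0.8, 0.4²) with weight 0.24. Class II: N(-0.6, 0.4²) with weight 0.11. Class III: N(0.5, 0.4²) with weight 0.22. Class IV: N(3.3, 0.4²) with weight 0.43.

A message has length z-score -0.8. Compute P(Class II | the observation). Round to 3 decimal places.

0.287

Posterior ∝ prior × likelihood, so P(k | x) ∝ π_k f_k(x); normalise over all components.
Normal densities:
  L_I = (1/(0.4·√(2π)))·exp(−(-0.8−-0.8)²/(2·0.4²)) = 0.997356·exp(-0.00000) = 0.997356
  L_II = (1/(0.4·√(2π)))·exp(−(-0.8−-0.6)²/(2·0.4²)) = 0.997356·exp(-0.12500) = 0.880163
  L_III = (1/(0.4·√(2π)))·exp(−(-0.8−0.5)²/(2·0.4²)) = 0.997356·exp(-5.28125) = 0.00507262
  L_IV = (1/(0.4·√(2π)))·exp(−(-0.8−3.3)²/(2·0.4²)) = 0.997356·exp(-52.53125) = 1.53045e-23
Multiply by the mixture weights:
  π_I·L_I = 0.24 × 0.997356 = 0.239365
  π_II·L_II = 0.11 × 0.880163 = 0.096818
  π_III·L_III = 0.22 × 0.00507262 = 0.00111598
  π_IV·L_IV = 0.43 × 1.53045e-23 = 6.58092e-24
Evidence: 0.239365 + 0.096818 + 0.00111598 + 6.58092e-24 = 0.337299
So the posterior for Class II is 0.096818 / 0.337299 ≈ 0.287.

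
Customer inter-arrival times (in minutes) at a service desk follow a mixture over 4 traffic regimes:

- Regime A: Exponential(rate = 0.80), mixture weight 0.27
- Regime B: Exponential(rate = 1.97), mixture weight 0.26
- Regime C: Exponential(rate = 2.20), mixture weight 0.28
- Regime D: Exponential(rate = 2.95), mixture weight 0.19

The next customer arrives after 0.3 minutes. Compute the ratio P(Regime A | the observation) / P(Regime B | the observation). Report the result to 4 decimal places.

0.5990

Posterior odds = (π_i f_i(x)) / (π_j f_j(x)); the normalising sum cancels.
Exponential densities:
  L_A = 0.629302
  L_B = 1.09093
  L_C = 1.13707
  L_D = 1.21751
0.169912 / 0.283643 ≈ 0.5990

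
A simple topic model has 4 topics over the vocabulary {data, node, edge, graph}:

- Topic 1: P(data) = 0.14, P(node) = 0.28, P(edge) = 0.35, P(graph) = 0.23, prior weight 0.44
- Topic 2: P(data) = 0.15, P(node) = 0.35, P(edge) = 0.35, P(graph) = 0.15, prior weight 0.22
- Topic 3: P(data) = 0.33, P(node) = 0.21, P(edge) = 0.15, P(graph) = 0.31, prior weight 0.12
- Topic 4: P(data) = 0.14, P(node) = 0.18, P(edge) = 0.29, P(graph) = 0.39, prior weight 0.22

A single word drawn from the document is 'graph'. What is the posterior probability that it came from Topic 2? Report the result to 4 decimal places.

Posterior ∝ prior × likelihood, so P(k | x) ∝ π_k f_k(x); normalise over all components.
Component likelihoods at x = 'graph':
  p_1 = P(graph | comp) = 0.23
  p_2 = P(graph | comp) = 0.15
  p_3 = P(graph | comp) = 0.31
  p_4 = P(graph | comp) = 0.39
Prior × likelihood for each component:
  π_1·p_1 = 0.44 × 0.23 = 0.1012
  π_2·p_2 = 0.22 × 0.15 = 0.033
  π_3·p_3 = 0.12 × 0.31 = 0.0372
  π_4·p_4 = 0.22 × 0.39 = 0.0858
Marginal: 0.1012 + 0.033 + 0.0372 + 0.0858 = 0.2572
P(Topic 2 | the observation) = 0.033 / 0.2572 ≈ 0.1283

0.1283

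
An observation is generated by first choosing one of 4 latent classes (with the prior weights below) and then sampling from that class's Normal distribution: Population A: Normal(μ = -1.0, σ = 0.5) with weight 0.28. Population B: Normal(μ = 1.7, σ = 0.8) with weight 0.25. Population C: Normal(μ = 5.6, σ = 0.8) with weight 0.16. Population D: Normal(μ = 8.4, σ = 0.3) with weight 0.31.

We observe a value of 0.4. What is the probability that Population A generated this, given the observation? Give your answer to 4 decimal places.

Apply Bayes' rule: the posterior for each component is proportional to its prior times its likelihood at x.
Component likelihoods at x = 0.4:
  f_A = (1/(0.5·√(2π)))·exp(−(0.4−-1.0)²/(2·0.5²)) = 0.797885·exp(-3.92000) = 0.0158309
  f_B = (1/(0.8·√(2π)))·exp(−(0.4−1.7)²/(2·0.8²)) = 0.498678·exp(-1.32031) = 0.133173
  f_C = (1/(0.8·√(2π)))·exp(−(0.4−5.6)²/(2·0.8²)) = 0.498678·exp(-21.12500) = 3.33695e-10
  f_D = (1/(0.3·√(2π)))·exp(−(0.4−8.4)²/(2·0.3²)) = 1.329808·exp(-355.55556) = 5.10473e-155
Weight by the priors:
  π_A·f_A = 0.28 × 0.0158309 = 0.00443265
  π_B·f_B = 0.25 × 0.133173 = 0.0332932
  π_C·f_C = 0.16 × 3.33695e-10 = 5.33911e-11
  π_D·f_D = 0.31 × 5.10473e-155 = 1.58247e-155
Marginal: 0.00443265 + 0.0332932 + 5.33911e-11 + 1.58247e-155 = 0.0377259
P(Population A | x) = 0.00443265 / 0.0377259 ≈ 0.1175

0.1175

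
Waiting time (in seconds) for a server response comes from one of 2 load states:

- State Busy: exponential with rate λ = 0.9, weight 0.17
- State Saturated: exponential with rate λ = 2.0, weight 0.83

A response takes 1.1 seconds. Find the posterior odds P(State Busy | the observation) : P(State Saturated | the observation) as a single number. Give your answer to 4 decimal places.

Posterior odds = (π_i f_i(x)) / (π_j f_j(x)); the normalising sum cancels.
Exponential densities:
  L_Busy = 0.9·e^(−0.9·1.1) = 0.9·e^(−0.9900) = 0.334419
  L_Saturated = 2.0·e^(−2.0·1.1) = 2.0·e^(−2.2000) = 0.221606
Posterior odds = (π_Busy·L_Busy) / (π_Saturated·L_Saturated) = (0.17·0.334419) / (0.83·0.221606) = 0.0568512 / 0.183933 ≈ 0.3091

0.3091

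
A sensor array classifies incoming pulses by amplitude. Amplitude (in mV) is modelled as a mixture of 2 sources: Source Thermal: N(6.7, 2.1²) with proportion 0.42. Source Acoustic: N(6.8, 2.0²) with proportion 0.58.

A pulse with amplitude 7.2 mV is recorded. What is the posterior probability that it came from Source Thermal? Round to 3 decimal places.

0.406

Apply Bayes' rule: the posterior for each component is proportional to its prior times its likelihood at x.
Component likelihoods at x = 7.2 mV:
  f_Thermal = 0.184663
  f_Acoustic = 0.195521
Prior × likelihood for each component:
  P(Z=Thermal)·f_Thermal = 0.42 × 0.184663 = 0.0775586
  P(Z=Acoustic)·f_Acoustic = 0.58 × 0.195521 = 0.113402
Evidence: 0.0775586 + 0.113402 = 0.190961
P(Source Thermal | x) = 0.0775586 / 0.190961 ≈ 0.406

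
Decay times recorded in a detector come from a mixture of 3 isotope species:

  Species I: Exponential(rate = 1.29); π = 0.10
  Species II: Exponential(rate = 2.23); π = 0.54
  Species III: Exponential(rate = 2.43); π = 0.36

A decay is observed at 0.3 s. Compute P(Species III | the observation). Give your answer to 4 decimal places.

0.3746

Posterior ∝ prior × likelihood, so P(k | x) ∝ π_k f_k(x); normalise over all components.
Exponential densities:
  L_I = 1.29·e^(−1.29·0.3) = 1.29·e^(−0.3870) = 0.876028
  L_II = 2.23·e^(−2.23·0.3) = 2.23·e^(−0.6690) = 1.14225
  L_III = 2.43·e^(−2.43·0.3) = 2.43·e^(−0.7290) = 1.17221
Prior × likelihood for each component:
  π_I·L_I = 0.10 × 0.876028 = 0.0876028
  π_II·L_II = 0.54 × 1.14225 = 0.616816
  π_III·L_III = 0.36 × 1.17221 = 0.421996
Denominator: 0.0876028 + 0.616816 + 0.421996 = 1.12641
Responsibility of Species III: 0.421996 / 1.12641 ≈ 0.3746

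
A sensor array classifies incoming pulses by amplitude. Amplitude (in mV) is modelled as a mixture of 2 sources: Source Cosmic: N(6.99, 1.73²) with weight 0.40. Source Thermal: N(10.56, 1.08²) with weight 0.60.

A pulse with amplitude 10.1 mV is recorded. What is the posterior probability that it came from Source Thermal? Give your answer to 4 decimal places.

By Bayes' theorem, P(k | x) = π_k f_k(x) / Σ_j π_j f_j(x).
Evaluate each component's likelihood at the observed value:
  L_Cosmic = (1/(1.73·√(2π)))·exp(−(10.1−6.99)²/(2·1.73²)) = 0.230602·exp(-1.61584) = 0.0458261
  L_Thermal = (1/(1.08·√(2π)))·exp(−(10.1−10.56)²/(2·1.08²)) = 0.369391·exp(-0.09071) = 0.33736
Weight by the priors:
  π_Cosmic·L_Cosmic = 0.40 × 0.0458261 = 0.0183305
  π_Thermal·L_Thermal = 0.60 × 0.33736 = 0.202416
Marginal: 0.0183305 + 0.202416 = 0.220746
P(Source Thermal | the observation) = 0.202416 / 0.220746 ≈ 0.9170

0.9170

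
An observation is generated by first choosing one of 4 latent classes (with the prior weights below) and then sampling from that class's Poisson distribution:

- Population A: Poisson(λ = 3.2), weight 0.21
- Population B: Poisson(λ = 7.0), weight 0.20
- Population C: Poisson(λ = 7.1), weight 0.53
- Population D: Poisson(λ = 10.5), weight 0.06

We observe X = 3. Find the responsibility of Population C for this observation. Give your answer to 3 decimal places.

0.312

P(component k | x) = π_k·f_k(x) / marginal(x), where marginal(x) = Σ_j π_j·f_j(x).
Poisson probabilities:
  L_A = e^(−3.2)·3.2^3/3! = 0.222616
  L_B = e^(−7.0)·7.0^3/3! = 0.0521293
  L_C = e^(−7.1)·7.1^3/3! = 0.049219
  L_D = e^(−10.5)·10.5^3/3! = 0.00531281
Multiply by the mixture weights:
  π_A·L_A = 0.21 × 0.222616 = 0.0467494
  π_B·L_B = 0.20 × 0.0521293 = 0.0104259
  π_C·L_C = 0.53 × 0.049219 = 0.0260861
  π_D·L_D = 0.06 × 0.00531281 = 0.000318769
Normaliser: 0.0467494 + 0.0104259 + 0.0260861 + 0.000318769 = 0.0835801
Responsibility of Population C: 0.0260861 / 0.0835801 ≈ 0.312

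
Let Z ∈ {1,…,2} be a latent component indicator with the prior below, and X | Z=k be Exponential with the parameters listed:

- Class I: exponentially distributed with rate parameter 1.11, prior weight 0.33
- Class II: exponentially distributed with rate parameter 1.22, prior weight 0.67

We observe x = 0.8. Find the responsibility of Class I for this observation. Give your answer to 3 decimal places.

0.329

Posterior ∝ prior × likelihood, so P(k | x) ∝ π_k f_k(x); normalise over all components.
Component likelihoods at x = 0.8:
  f_I = 0.45674
  f_II = 0.459715
Weight by the priors:
  π_I·f_I = 0.33 × 0.45674 = 0.150724
  π_II·f_II = 0.67 × 0.459715 = 0.308009
Evidence: 0.150724 + 0.308009 = 0.458733
Responsibility of Class I: 0.150724 / 0.458733 ≈ 0.329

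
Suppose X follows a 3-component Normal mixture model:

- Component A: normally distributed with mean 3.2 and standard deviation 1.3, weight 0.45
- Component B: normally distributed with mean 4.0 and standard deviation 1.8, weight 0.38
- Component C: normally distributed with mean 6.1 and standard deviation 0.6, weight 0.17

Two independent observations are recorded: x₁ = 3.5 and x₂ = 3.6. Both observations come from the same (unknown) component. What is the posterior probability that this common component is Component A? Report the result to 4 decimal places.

0.6919

P(component k | x) = w_k·f_k(x) / marginal(x), where marginal(x) = Σ_j w_j·f_j(x).
Since both observations come from the same component, the likelihood for component k is f_k(x₁)·f_k(x₂).
  p_A = [(1/(1.3·√(2π)))·exp(−(3.5−3.2)²/(2·1.3²)) = 0.306879·exp(-0.02663) = 0.298815] × [0.29269] = 0.0874603
  p_B = [(1/(1.8·√(2π)))·exp(−(3.5−4.0)²/(2·1.8²)) = 0.221635·exp(-0.03858) = 0.213247] × [0.216229] = 0.0461102
  p_C = [(1/(0.6·√(2π)))·exp(−(3.5−6.1)²/(2·0.6²)) = 0.664904·exp(-9.38889) = 5.56181e-05] × [0.000112938] = 6.28142e-09
Weight by the priors:
  w_A·p_A = 0.45 × 0.0874603 = 0.0393571
  w_B·p_B = 0.38 × 0.0461102 = 0.0175219
  w_C·p_C = 0.17 × 6.28142e-09 = 1.06784e-09
Denominator: 0.0393571 + 0.0175219 + 1.06784e-09 = 0.056879
P(Component A | data) = 0.0393571 / 0.056879 ≈ 0.6919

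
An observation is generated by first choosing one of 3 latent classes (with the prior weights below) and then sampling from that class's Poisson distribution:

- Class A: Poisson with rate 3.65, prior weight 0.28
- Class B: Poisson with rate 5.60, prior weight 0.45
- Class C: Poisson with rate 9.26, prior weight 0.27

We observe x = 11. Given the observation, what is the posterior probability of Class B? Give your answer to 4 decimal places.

0.2024

P(component k | x) = π_k·f_k(x) / marginal(x), where marginal(x) = Σ_j π_j·f_j(x).
Poisson probabilities:
  p_A = e^(−3.65)·3.65^11/11! = 0.00099745
  p_B = e^(−5.60)·5.60^11/11! = 0.0157349
  p_C = e^(−9.26)·9.26^11/11! = 0.102329
Multiply by the mixture weights:
  π_A·p_A = 0.28 × 0.00099745 = 0.000279286
  π_B·p_B = 0.45 × 0.0157349 = 0.0070807
  π_C·p_C = 0.27 × 0.102329 = 0.0276288
Denominator: 0.000279286 + 0.0070807 + 0.0276288 = 0.0349888
P(Class B | the observation) ≈ 0.2024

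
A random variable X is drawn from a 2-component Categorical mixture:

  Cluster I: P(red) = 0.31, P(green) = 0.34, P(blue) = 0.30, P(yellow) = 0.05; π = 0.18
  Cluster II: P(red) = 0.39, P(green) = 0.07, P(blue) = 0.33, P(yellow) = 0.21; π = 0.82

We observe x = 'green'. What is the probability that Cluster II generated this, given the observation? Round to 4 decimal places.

0.4840

P(component k | x) = P(Z=k)·f_k(x) / marginal(x), where marginal(x) = Σ_j P(Z=j)·f_j(x).
Categorical probabilities:
  L_I = P(green | comp) = 0.34
  L_II = P(green | comp) = 0.07
Weight by the priors:
  P(Z=I)·L_I = 0.18 × 0.34 = 0.0612
  P(Z=II)·L_II = 0.82 × 0.07 = 0.0574
Evidence: 0.0612 + 0.0574 = 0.1186
Responsibility of Cluster II: 0.0574 / 0.1186 ≈ 0.4840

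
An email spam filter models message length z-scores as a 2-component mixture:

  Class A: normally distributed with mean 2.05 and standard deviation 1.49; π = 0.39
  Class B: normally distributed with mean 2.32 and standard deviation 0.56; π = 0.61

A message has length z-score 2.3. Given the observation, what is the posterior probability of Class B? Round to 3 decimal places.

0.808

Posterior ∝ prior × likelihood, so P(k | x) ∝ π_k f_k(x); normalise over all components.
Evaluate each component's likelihood at the observed value:
  p_A = 0.264004
  p_B = 0.711943
Multiply by the mixture weights:
  π_A·p_A = 0.39 × 0.264004 = 0.102962
  π_B·p_B = 0.61 × 0.711943 = 0.434285
Evidence: 0.102962 + 0.434285 = 0.537247
P(Class B | 2.3) = 0.434285 / 0.537247 ≈ 0.808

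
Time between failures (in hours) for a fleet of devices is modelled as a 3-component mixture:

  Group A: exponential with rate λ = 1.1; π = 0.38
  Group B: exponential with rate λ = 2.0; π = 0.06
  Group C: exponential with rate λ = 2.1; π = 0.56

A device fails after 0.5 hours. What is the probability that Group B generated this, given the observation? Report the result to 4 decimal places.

Posterior ∝ prior × likelihood, so P(k | x) ∝ π_k f_k(x); normalise over all components.
Exponential densities:
  f_A = 1.1·e^(−1.1·0.5) = 1.1·e^(−0.5500) = 0.634645
  f_B = 2.0·e^(−2.0·0.5) = 2.0·e^(−1.0000) = 0.735759
  f_C = 2.1·e^(−2.1·0.5) = 2.1·e^(−1.0500) = 0.734869
Multiply by the mixture weights:
  π_A·f_A = 0.38 × 0.634645 = 0.241165
  π_B·f_B = 0.06 × 0.735759 = 0.0441455
  π_C·f_C = 0.56 × 0.734869 = 0.411527
Marginal: 0.241165 + 0.0441455 + 0.411527 = 0.696837
P(Group B | x) ≈ 0.0634

0.0634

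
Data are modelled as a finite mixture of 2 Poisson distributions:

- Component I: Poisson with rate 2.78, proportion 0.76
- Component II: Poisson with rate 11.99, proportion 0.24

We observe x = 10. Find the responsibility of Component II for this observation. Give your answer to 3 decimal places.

P(component k | x) = π_k·f_k(x) / marginal(x), where marginal(x) = Σ_j π_j·f_j(x).
Component likelihoods at x = 10:
  p_I = 0.000471353
  p_II = 0.105012
Unnormalised posteriors:
  π_I·p_I = 0.76 × 0.000471353 = 0.000358228
  π_II·p_II = 0.24 × 0.105012 = 0.0252028
Marginal: 0.000358228 + 0.0252028 = 0.0255611
So the posterior for Component II is 0.0252028 / 0.0255611 ≈ 0.986.

0.986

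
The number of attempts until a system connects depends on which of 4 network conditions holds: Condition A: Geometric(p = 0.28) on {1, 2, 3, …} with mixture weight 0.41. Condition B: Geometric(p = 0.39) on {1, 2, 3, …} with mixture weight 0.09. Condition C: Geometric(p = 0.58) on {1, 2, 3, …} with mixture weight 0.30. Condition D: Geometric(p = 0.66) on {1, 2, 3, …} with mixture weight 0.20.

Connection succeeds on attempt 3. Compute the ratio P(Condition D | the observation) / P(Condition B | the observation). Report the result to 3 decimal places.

The posterior odds equal the prior odds times the likelihood ratio: (π_i/π_j)·(f_i(x)/f_j(x)).
Geometric probabilities:
  p_A = 0.145152
  p_B = 0.145119
  p_C = 0.102312
  p_D = 0.076296
Odds = (0.20/0.09) × (0.076296/0.145119) = 2.22222 × 0.525748 ≈ 1.168

1.168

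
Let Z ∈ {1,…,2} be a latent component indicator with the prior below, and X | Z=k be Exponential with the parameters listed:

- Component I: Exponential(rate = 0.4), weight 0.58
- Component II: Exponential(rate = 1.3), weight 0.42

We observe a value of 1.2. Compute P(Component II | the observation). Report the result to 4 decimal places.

Posterior ∝ prior × likelihood, so P(k | x) ∝ w_k f_k(x); normalise over all components.
Exponential densities:
  p_I = 0.247513
  p_II = 0.273177
Multiply by the mixture weights:
  w_I·p_I = 0.58 × 0.247513 = 0.143558
  w_II·p_II = 0.42 × 0.273177 = 0.114734
Sum: 0.143558 + 0.114734 = 0.258292
So the posterior for Component II is 0.114734 / 0.258292 ≈ 0.4442.

0.4442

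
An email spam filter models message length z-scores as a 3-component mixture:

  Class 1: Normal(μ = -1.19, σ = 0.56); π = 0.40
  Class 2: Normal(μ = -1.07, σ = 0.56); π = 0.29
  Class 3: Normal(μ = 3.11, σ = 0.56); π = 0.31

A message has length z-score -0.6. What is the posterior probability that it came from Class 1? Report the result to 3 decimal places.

0.530

Apply Bayes' rule: the posterior for each component is proportional to its prior times its likelihood at x.
Normal densities:
  f_1 = 0.408965
  f_2 = 0.500914
  f_3 = 2.09891e-10
Multiply by the mixture weights:
  π_1·f_1 = 0.40 × 0.408965 = 0.163586
  π_2·f_2 = 0.29 × 0.500914 = 0.145265
  π_3·f_3 = 0.31 × 2.09891e-10 = 6.50662e-11
Denominator: 0.163586 + 0.145265 + 6.50662e-11 = 0.308851
Responsibility of Class 1: 0.163586 / 0.308851 ≈ 0.530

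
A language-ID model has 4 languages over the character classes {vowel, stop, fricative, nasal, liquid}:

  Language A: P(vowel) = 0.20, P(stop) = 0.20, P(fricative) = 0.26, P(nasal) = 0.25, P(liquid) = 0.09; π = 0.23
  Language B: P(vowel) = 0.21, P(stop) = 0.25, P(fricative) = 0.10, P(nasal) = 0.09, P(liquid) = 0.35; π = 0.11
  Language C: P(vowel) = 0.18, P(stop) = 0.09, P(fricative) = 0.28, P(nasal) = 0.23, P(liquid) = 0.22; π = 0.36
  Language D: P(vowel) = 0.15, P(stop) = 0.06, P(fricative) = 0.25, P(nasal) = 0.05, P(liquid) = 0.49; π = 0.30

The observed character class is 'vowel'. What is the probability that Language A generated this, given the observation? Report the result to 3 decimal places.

P(component k | x) = π_k·f_k(x) / marginal(x), where marginal(x) = Σ_j π_j·f_j(x).
Component likelihoods at x = 'vowel':
  L_A = 0.2
  L_B = 0.21
  L_C = 0.18
  L_D = 0.15
Multiply by the mixture weights:
  π_A·L_A = 0.23 × 0.2 = 0.046
  π_B·L_B = 0.11 × 0.21 = 0.0231
  π_C·L_C = 0.36 × 0.18 = 0.0648
  π_D·L_D = 0.30 × 0.15 = 0.045
Normaliser: 0.046 + 0.0231 + 0.0648 + 0.045 = 0.1789
Responsibility of Language A: 0.046 / 0.1789 ≈ 0.257

0.257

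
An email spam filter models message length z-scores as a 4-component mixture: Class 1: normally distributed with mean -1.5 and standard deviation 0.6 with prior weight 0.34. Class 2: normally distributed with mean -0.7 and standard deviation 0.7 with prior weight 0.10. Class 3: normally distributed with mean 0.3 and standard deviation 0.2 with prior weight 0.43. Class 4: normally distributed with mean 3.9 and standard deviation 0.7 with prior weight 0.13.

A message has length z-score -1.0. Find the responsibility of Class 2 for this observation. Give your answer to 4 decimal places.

P(component k | x) = π_k·f_k(x) / marginal(x), where marginal(x) = Σ_j π_j·f_j(x).
Component likelihoods at x = -1.0:
  f_1 = 0.469853
  f_2 = 0.51991
  f_3 = 1.33478e-09
  f_4 = 1.30496e-11
Unnormalised posteriors:
  π_1·f_1 = 0.34 × 0.469853 = 0.15975
  π_2·f_2 = 0.10 × 0.51991 = 0.051991
  π_3·f_3 = 0.43 × 1.33478e-09 = 5.73955e-10
  π_4·f_4 = 0.13 × 1.30496e-11 = 1.69645e-12
Evidence: 0.15975 + 0.051991 + 5.73955e-10 + 1.69645e-12 = 0.211741
P(Class 2 | -1.0) ≈ 0.2455

0.2455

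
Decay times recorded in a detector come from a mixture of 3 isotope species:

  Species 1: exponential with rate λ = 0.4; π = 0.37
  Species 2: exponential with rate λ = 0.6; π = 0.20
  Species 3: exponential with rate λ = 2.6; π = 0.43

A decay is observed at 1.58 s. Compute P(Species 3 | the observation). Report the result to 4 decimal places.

0.1280

P(component k | x) = w_k·f_k(x) / marginal(x), where marginal(x) = Σ_j w_j·f_j(x).
Exponential densities:
  p_1 = 0.4·e^(−0.4·1.58) = 0.4·e^(−0.6320) = 0.212611
  p_2 = 0.6·e^(−0.6·1.58) = 0.6·e^(−0.9480) = 0.232509
  p_3 = 2.6·e^(−2.6·1.58) = 2.6·e^(−4.1080) = 0.0427456
Unnormalised posteriors:
  w_1·p_1 = 0.37 × 0.212611 = 0.0786661
  w_2·p_2 = 0.20 × 0.232509 = 0.0465018
  w_3·p_3 = 0.43 × 0.0427456 = 0.0183806
Denominator: 0.0786661 + 0.0465018 + 0.0183806 = 0.143549
So the posterior for Species 3 is 0.0183806 / 0.143549 ≈ 0.1280.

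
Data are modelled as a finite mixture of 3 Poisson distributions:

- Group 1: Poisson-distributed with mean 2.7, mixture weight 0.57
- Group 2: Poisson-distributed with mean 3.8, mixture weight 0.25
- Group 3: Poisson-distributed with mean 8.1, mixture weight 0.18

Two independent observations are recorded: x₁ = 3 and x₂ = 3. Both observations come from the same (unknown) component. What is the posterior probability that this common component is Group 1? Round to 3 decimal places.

The responsibility of component k is π_k f_k(x) divided by Σ_j π_j f_j(x).
Since both observations come from the same component, the likelihood for component k is f_k(x₁)·f_k(x₂).
  L_1 = [0.220468] × [0.220468] = 0.048606
  L_2 = [0.204588] × [0.204588] = 0.0418563
  L_3 = [0.0268855] × [0.0268855] = 0.000722831
Weight by the priors:
  π_1·L_1 = 0.57 × 0.048606 = 0.0277054
  π_2·L_2 = 0.25 × 0.0418563 = 0.0104641
  π_3·L_3 = 0.18 × 0.000722831 = 0.00013011
Sum: 0.0277054 + 0.0104641 + 0.00013011 = 0.0382996
So the posterior for Group 1 is 0.0277054 / 0.0382996 ≈ 0.723.

0.723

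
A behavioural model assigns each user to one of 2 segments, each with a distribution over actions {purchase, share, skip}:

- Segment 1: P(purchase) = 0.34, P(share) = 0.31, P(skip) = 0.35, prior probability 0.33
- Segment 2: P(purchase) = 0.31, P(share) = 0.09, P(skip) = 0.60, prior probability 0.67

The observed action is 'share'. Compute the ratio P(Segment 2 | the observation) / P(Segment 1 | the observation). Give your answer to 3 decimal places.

Only the two components matter; the odds are (π_i f_i(x)) / (π_j f_j(x)).
Evaluate each component's likelihood at the observed value:
  L_1 = P(share | comp) = 0.31
  L_2 = P(share | comp) = 0.09
Posterior odds = (π_2·L_2) / (π_1·L_1) = (0.67·0.09) / (0.33·0.31) = 0.0603 / 0.1023 ≈ 0.589

0.589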